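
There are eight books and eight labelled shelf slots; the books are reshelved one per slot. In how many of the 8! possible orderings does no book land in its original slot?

14833

!8 is the nearest integer to 8!/e.
8! = 40320, and 40320/e ≈ 14832.90, so !8 = 14833.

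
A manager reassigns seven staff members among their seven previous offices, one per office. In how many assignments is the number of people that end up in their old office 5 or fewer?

5039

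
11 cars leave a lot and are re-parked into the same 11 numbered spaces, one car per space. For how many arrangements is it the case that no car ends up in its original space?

The number of derangements of 11 is !11 = Σ_{k=0}^{11} (-1)^k·11!/k!
= 11! - 11!/1! + 11!/2! - 11!/3! + 11!/4! - 11!/5! + 11!/6! - 11!/7! + 11!/8! - 11!/9! + 11!/10! - 11!/11!
= 39916800 - 39916800 + 19958400 - 6652800 + 1663200 - 332640 + 55440 - 7920 + 990 - 110 + 11 - 1
= 14684570

14684570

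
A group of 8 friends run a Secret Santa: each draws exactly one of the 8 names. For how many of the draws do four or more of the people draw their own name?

Sum C(8,i)·!(8-i) for i = 4..8:
  i=4: C(8,4)·!4 = 70·9 = 630
  i=5: C(8,5)·!3 = 56·2 = 112
  i=6: C(8,6)·!2 = 28·1 = 28
  i=7: C(8,7)·!1 = 8·0 = 0
  i=8: C(8,8)·!0 = 1·1 = 1
Total = 771.

771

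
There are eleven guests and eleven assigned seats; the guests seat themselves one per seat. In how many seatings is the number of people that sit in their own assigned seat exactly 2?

Choose which 2 of the 11 are fixed: C(11,2) = 55.
The other 9 form a derangement: !9 = 133496.
Total: 55 × 133496 = 7342280.

7342280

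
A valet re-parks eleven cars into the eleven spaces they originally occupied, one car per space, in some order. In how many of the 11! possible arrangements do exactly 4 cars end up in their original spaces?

611820

Choose which 4 of the 11 are fixed: C(11,4) = 330.
The other 7 form a derangement: !7 = 1854.
Total: 330 × 1854 = 611820.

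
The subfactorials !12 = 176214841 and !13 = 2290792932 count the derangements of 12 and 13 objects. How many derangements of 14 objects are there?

!14 = (14-1)·(!13 + !12) = 13·(2290792932 + 176214841) = 13·2467007773 = 32071101049.

32071101049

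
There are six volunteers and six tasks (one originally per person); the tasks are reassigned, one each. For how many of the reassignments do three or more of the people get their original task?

# with exactly i fixed is C(6,i)·!(6-i); sum over i=3..6:
  i=3: C(6,3)·!3 = 20·2 = 40
  i=4: C(6,4)·!2 = 15·1 = 15
  i=5: C(6,5)·!1 = 6·0 = 0
  i=6: C(6,6)·!0 = 1·1 = 1
Total = 56.

56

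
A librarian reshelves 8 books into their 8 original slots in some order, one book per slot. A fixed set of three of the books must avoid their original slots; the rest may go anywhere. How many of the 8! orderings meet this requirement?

Let A_j be the event that the j-th constrained one is fixed. By inclusion-exclusion over the 3 events:
Σ_{j=0}^{3} (-1)^j C(3,j)(8-j)!
= C(3,0)·8! - C(3,1)·7! + C(3,2)·6! - C(3,3)·5!
= 40320 - 15120 + 2160 - 120
= 27240

27240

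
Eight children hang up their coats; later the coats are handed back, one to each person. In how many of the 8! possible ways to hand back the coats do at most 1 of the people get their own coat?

29665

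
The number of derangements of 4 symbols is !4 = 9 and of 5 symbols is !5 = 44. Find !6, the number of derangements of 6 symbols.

265

!6 = (6-1)·(!5 + !4) = 5·(44 + 9) = 5·53 = 265.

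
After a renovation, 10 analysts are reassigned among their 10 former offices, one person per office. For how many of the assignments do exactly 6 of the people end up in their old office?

Pick the 6 fixed positions: C(10,6) = 210 ways.
The remaining 4 must be deranged: !4 = 9.
Total: 210 × 9 = 1890.

1890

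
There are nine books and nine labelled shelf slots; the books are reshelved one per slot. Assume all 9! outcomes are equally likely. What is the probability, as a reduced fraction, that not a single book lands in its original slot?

Favorable outcomes: !9 = 133496.
Total outcomes: 9! = 362880.
Probability = 133496/362880 = 16687/45360.

16687/45360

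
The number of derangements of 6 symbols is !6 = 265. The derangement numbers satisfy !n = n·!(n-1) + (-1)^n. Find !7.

1854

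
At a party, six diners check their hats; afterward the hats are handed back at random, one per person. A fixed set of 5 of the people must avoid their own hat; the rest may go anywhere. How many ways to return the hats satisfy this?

309

Inclusion-exclusion on the 5 forbidden self-matches:
Σ_{j=0}^{5} (-1)^j C(5,j)(6-j)!
= C(5,0)·6! - C(5,1)·5! + C(5,2)·4! - C(5,3)·3! + C(5,4)·2! - C(5,5)·1!
= 720 - 600 + 240 - 60 + 10 - 1
= 309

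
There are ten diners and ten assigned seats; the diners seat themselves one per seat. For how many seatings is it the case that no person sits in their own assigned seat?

1334961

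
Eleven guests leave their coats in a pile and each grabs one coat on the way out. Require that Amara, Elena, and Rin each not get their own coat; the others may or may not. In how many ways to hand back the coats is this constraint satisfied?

30078720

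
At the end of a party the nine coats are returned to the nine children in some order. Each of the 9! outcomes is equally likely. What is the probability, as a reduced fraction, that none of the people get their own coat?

Favorable outcomes: !9 = 133496.
Total outcomes: 9! = 362880.
Probability = 133496/362880 = 16687/45360.

16687/45360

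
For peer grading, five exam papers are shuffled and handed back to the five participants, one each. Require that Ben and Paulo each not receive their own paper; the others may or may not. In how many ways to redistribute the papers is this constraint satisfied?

Let A_j be the event that the j-th constrained one is fixed. By inclusion-exclusion over the 2 events:
Σ_{j=0}^{2} (-1)^j C(2,j)(5-j)!
= C(2,0)·5! - C(2,1)·4! + C(2,2)·3!
= 120 - 48 + 6
= 78

78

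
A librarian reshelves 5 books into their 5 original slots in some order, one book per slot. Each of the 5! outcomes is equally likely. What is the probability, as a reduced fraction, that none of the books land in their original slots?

11/30

Favorable outcomes: !5 = 44.
Total outcomes: 5! = 120.
Probability = 44/120 = 11/30.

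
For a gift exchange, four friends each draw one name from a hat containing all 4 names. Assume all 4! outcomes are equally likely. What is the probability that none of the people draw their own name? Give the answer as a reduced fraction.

3/8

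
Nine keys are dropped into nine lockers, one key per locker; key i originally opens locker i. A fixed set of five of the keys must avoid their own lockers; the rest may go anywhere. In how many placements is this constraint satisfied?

205056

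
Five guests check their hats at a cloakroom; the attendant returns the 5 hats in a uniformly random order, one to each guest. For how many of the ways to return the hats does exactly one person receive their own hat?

45

Pick the single fixed position: C(5,1) = 5 ways.
The other 4 form a derangement: !4 = 9.
Total: 5 × 9 = 45.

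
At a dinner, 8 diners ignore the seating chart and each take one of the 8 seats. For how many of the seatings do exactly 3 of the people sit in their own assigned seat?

2464

Choose which 3 of the 8 are fixed: C(8,3) = 56.
The other 5 form a derangement: !5 = 44.
Total: 56 × 44 = 2464.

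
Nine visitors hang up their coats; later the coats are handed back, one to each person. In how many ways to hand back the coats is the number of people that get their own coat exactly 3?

Pick the 3 fixed positions: C(9,3) = 84 ways.
The other 6 form a derangement: !6 = 265.
Total: 84 × 265 = 22260.

22260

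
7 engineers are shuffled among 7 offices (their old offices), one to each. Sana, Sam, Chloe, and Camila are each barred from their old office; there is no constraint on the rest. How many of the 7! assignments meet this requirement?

2790

Inclusion-exclusion on the 4 forbidden self-matches:
Σ_{j=0}^{4} (-1)^j C(4,j)(7-j)!
= C(4,0)·7! - C(4,1)·6! + C(4,2)·5! - C(4,3)·4! + C(4,4)·3!
= 5040 - 2880 + 720 - 96 + 6
= 2790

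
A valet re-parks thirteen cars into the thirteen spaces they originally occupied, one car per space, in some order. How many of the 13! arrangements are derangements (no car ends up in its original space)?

2290792932

The number of derangements of 13 is !13 = Σ_{k=0}^{13} (-1)^k·13!/k!
= 13! - 13!/1! + 13!/2! - 13!/3! + 13!/4! - 13!/5! + 13!/6! - 13!/7! + 13!/8! - 13!/9! + 13!/10! - 13!/11! + 13!/12! - 13!/13!
= 6227020800 - 6227020800 + 3113510400 - 1037836800 + 259459200 - 51891840 + 8648640 - 1235520 + 154440 - 17160 + 1716 - 156 + 13 - 1
= 2290792932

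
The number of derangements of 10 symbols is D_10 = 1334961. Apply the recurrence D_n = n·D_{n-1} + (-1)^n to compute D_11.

D_11 = 11·1334961 - 1 = 14684570.

14684570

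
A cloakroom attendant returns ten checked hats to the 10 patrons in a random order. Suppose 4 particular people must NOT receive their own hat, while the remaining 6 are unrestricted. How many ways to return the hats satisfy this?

Let A_j be the event that the j-th constrained one is fixed. By inclusion-exclusion over the 4 events:
Σ_{j=0}^{4} (-1)^j C(4,j)(10-j)!
= C(4,0)·10! - C(4,1)·9! + C(4,2)·8! - C(4,3)·7! + C(4,4)·6!
= 3628800 - 1451520 + 241920 - 20160 + 720
= 2399760

2399760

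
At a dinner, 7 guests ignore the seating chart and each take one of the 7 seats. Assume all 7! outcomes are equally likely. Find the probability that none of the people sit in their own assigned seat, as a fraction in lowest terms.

103/280

Favorable outcomes: !7 = 1854.
Total outcomes: 7! = 5040.
Probability = 1854/5040 = 103/280.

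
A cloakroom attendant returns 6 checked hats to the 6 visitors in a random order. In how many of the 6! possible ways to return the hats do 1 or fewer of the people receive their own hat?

# with exactly i fixed is C(6,i)·!(6-i); sum over i=0..1:
  i=0: C(6,0)·!6 = 1·265 = 265
  i=1: C(6,1)·!5 = 6·44 = 264
Total = 529.

529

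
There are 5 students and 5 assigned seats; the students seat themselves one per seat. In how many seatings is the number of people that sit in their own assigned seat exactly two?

Pick the 2 fixed positions: C(5,2) = 10 ways.
The other 3 form a derangement: !3 = 2.
Total: 10 × 2 = 20.

20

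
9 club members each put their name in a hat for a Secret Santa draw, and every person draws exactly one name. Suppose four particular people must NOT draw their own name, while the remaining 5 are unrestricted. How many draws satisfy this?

229080

Inclusion-exclusion on the 4 forbidden self-matches:
Σ_{j=0}^{4} (-1)^j C(4,j)(9-j)!
= C(4,0)·9! - C(4,1)·8! + C(4,2)·7! - C(4,3)·6! + C(4,4)·5!
= 362880 - 161280 + 30240 - 2880 + 120
= 229080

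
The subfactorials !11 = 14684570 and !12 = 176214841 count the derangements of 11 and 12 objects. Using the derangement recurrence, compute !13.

!13 = (13-1)·(!12 + !11) = 12·(176214841 + 14684570) = 12·190899411 = 2290792932.

2290792932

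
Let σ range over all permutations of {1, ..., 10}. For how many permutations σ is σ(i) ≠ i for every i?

1334961

By inclusion-exclusion, !10 = Σ (-1)^k · 10!/k! for k=0..10
= 10! - 10!/1! + 10!/2! - 10!/3! + 10!/4! - 10!/5! + 10!/6! - 10!/7! + 10!/8! - 10!/9! + 10!/10!
= 3628800 - 3628800 + 1814400 - 604800 + 151200 - 30240 + 5040 - 720 + 90 - 10 + 1
= 1334961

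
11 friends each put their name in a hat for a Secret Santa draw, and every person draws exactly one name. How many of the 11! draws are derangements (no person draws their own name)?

14684570

By inclusion-exclusion, !11 = Σ (-1)^k · 11!/k! for k=0..11
= 11! - 11!/1! + 11!/2! - 11!/3! + 11!/4! - 11!/5! + 11!/6! - 11!/7! + 11!/8! - 11!/9! + 11!/10! - 11!/11!
= 39916800 - 39916800 + 19958400 - 6652800 + 1663200 - 332640 + 55440 - 7920 + 990 - 110 + 11 - 1
= 14684570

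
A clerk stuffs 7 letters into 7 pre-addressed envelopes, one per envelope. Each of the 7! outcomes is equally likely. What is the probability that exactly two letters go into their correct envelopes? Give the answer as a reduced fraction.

11/60

Favorable outcomes: C(7,2)·!5 = 21·44 = 924.
Total outcomes: 7! = 5040.
Probability = 924/5040 = 11/60.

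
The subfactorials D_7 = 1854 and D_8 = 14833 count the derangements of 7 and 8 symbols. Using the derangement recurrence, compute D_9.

133496

D_9 = (9-1)·(D_8 + D_7) = 8·(14833 + 1854) = 8·16687 = 133496.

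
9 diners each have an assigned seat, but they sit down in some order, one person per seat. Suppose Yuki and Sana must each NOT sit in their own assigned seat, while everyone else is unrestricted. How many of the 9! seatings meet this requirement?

287280

Inclusion-exclusion on the 2 forbidden self-matches:
Σ_{j=0}^{2} (-1)^j C(2,j)(9-j)!
= C(2,0)·9! - C(2,1)·8! + C(2,2)·7!
= 362880 - 80640 + 5040
= 287280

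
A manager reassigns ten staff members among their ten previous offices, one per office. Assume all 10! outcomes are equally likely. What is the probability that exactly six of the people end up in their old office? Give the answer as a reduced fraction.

1/1920

Favorable outcomes: C(10,6)·!4 = 210·9 = 1890.
Total outcomes: 10! = 3628800.
Probability = 1890/3628800 = 1/1920.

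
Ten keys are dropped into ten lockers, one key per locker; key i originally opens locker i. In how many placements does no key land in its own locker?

1334961

The number of derangements of 10 is !10 = Σ_{k=0}^{10} (-1)^k·10!/k!
= 10! - 10!/1! + 10!/2! - 10!/3! + 10!/4! - 10!/5! + 10!/6! - 10!/7! + 10!/8! - 10!/9! + 10!/10!
= 3628800 - 3628800 + 1814400 - 604800 + 151200 - 30240 + 5040 - 720 + 90 - 10 + 1
= 1334961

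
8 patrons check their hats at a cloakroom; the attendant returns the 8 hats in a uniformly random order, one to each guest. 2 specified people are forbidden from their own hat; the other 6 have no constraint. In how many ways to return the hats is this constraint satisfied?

30960

Inclusion-exclusion on the 2 forbidden self-matches:
Σ_{j=0}^{2} (-1)^j C(2,j)(8-j)!
= C(2,0)·8! - C(2,1)·7! + C(2,2)·6!
= 40320 - 10080 + 720
= 30960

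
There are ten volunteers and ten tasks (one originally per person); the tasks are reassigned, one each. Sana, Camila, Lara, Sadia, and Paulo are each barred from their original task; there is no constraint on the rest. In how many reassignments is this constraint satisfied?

2170680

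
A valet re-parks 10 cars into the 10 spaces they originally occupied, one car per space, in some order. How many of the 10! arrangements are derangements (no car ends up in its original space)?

1334961

The subfactorial !10 = [10!/e] (nearest integer).
10! = 3628800, and 3628800/e ≈ 1334960.92, so !10 = 1334961.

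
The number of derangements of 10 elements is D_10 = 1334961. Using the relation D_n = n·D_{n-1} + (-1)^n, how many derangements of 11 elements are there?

14684570

D_11 = 11·1334961 - 1 = 14684570.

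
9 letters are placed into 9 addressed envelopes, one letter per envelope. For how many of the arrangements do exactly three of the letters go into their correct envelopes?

22260

Pick the 3 fixed positions: C(9,3) = 84 ways.
The remaining 6 must be deranged: !6 = 265.
Total: 84 × 265 = 22260.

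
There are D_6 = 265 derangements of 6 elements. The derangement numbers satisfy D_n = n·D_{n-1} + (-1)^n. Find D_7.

1854

D_7 = 7·265 - 1 = 1854.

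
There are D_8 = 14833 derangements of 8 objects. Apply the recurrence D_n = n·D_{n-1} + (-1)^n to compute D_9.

D_9 = 9·14833 - 1 = 133496.

133496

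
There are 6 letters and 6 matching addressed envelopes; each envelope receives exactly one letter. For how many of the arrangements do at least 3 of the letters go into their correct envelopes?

# with exactly i fixed is C(6,i)·!(6-i); sum over i=3..6:
  i=3: C(6,3)·!3 = 20·2 = 40
  i=4: C(6,4)·!2 = 15·1 = 15
  i=5: C(6,5)·!1 = 6·0 = 0
  i=6: C(6,6)·!0 = 1·1 = 1
Total = 56.

56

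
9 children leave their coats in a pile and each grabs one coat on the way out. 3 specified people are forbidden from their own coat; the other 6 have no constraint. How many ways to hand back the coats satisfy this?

256320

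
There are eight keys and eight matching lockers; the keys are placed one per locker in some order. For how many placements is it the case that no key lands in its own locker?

14833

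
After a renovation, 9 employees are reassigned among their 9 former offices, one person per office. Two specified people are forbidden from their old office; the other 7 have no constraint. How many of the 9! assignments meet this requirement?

Inclusion-exclusion on the 2 forbidden self-matches:
Σ_{j=0}^{2} (-1)^j C(2,j)(9-j)!
= C(2,0)·9! - C(2,1)·8! + C(2,2)·7!
= 362880 - 80640 + 5040
= 287280

287280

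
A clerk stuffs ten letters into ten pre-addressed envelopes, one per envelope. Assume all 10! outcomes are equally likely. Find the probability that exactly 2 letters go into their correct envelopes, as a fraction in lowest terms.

Favorable outcomes: C(10,2)·!8 = 45·14833 = 667485.
Total outcomes: 10! = 3628800.
Probability = 667485/3628800 = 2119/11520.

2119/11520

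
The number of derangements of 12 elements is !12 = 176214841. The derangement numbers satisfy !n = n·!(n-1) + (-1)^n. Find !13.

2290792932

!13 = 13·176214841 - 1 = 2290792932.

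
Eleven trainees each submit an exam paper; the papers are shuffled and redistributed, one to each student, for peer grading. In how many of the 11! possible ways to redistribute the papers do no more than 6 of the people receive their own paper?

39913444

Sum C(11,i)·!(11-i) for i = 0..6:
  i=0: C(11,0)·!11 = 1·14684570 = 14684570
  i=1: C(11,1)·!10 = 11·1334961 = 14684571
  i=2: C(11,2)·!9 = 55·133496 = 7342280
  i=3: C(11,3)·!8 = 165·14833 = 2447445
  i=4: C(11,4)·!7 = 330·1854 = 611820
  i=5: C(11,5)·!6 = 462·265 = 122430
  i=6: C(11,6)·!5 = 462·44 = 20328
Total = 39913444.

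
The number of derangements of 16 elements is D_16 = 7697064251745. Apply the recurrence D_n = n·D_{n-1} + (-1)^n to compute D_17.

D_17 = 17·7697064251745 - 1 = 130850092279664.

130850092279664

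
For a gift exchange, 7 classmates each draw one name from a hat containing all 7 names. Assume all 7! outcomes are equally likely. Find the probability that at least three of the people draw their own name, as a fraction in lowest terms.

407/5040

Favorable outcomes: Σ_{i≥3} C(7,i)·!(7-i) = 35·9 + 35·2 + 21·1 + 7·0 + 1·1 = 407.
Total outcomes: 7! = 5040.
Probability = 407/5040 = 407/5040.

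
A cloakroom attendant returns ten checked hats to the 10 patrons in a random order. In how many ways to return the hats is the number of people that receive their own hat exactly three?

222480

Pick the 3 fixed positions: C(10,3) = 120 ways.
The remaining 7 must be deranged: !7 = 1854.
Total: 120 × 1854 = 222480.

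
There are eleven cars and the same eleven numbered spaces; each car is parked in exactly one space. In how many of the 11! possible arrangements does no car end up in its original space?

!11 is the nearest integer to 11!/e.
11! = 39916800, and 39916800/e ≈ 14684570.08, so !11 = 14684570.

14684570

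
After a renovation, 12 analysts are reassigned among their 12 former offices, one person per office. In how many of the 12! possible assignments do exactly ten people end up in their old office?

66

Choose which 10 of the 12 are fixed: C(12,10) = 66.
The remaining 2 must be deranged: !2 = 1.
Total: 66 × 1 = 66.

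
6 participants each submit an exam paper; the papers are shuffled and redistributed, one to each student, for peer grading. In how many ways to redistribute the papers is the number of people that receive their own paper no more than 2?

# with exactly i fixed is C(6,i)·!(6-i); sum over i=0..2:
  i=0: C(6,0)·!6 = 1·265 = 265
  i=1: C(6,1)·!5 = 6·44 = 264
  i=2: C(6,2)·!4 = 15·9 = 135
Total = 664.

664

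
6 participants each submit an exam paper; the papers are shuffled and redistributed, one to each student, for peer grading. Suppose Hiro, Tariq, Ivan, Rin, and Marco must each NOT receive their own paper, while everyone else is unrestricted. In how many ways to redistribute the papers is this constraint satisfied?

309

Let A_j be the event that the j-th constrained one is fixed. By inclusion-exclusion over the 5 events:
Σ_{j=0}^{5} (-1)^j C(5,j)(6-j)!
= C(5,0)·6! - C(5,1)·5! + C(5,2)·4! - C(5,3)·3! + C(5,4)·2! - C(5,5)·1!
= 720 - 600 + 240 - 60 + 10 - 1
= 309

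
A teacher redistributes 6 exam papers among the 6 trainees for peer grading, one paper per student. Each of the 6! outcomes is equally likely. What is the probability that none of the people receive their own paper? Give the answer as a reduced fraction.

Favorable outcomes: !6 = 265.
Total outcomes: 6! = 720.
Probability = 265/720 = 53/144.

53/144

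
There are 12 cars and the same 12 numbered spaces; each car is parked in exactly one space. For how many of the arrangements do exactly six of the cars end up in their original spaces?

Choose which 6 of the 12 are fixed: C(12,6) = 924.
The other 6 form a derangement: !6 = 265.
Total: 924 × 265 = 244860.

244860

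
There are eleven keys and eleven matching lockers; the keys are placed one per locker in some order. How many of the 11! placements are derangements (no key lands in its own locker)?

!11 = 11! · Σ_{k=0}^{11} (-1)^k/k!
= 11! - 11!/1! + 11!/2! - 11!/3! + 11!/4! - 11!/5! + 11!/6! - 11!/7! + 11!/8! - 11!/9! + 11!/10! - 11!/11!
= 39916800 - 39916800 + 19958400 - 6652800 + 1663200 - 332640 + 55440 - 7920 + 990 - 110 + 11 - 1
= 14684570

14684570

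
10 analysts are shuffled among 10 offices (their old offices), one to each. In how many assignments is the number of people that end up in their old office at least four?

Sum C(10,i)·!(10-i) for i = 4..10:
  i=4: C(10,4)·!6 = 210·265 = 55650
  i=5: C(10,5)·!5 = 252·44 = 11088
  i=6: C(10,6)·!4 = 210·9 = 1890
  i=7: C(10,7)·!3 = 120·2 = 240
  i=8: C(10,8)·!2 = 45·1 = 45
  i=9: C(10,9)·!1 = 10·0 = 0
  i=10: C(10,10)·!0 = 1·1 = 1
Total = 68914.

68914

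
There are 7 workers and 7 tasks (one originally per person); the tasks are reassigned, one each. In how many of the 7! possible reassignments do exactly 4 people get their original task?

70

Pick the 4 fixed positions: C(7,4) = 35 ways.
The other 3 form a derangement: !3 = 2.
Total: 35 × 2 = 70.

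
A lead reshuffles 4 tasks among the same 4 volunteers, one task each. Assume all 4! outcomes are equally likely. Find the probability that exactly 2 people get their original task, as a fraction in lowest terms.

Favorable outcomes: C(4,2)·!2 = 6·1 = 6.
Total outcomes: 4! = 24.
Probability = 6/24 = 1/4.

1/4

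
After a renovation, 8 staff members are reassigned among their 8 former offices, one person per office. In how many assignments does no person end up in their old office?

14833

Recurrence: !8 = 7·(!7 + !6).
!8 = 7·(1854 + 265) = 7·2119 = 14833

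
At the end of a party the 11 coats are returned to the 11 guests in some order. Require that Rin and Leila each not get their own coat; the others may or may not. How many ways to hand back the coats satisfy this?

Inclusion-exclusion on the 2 forbidden self-matches:
Σ_{j=0}^{2} (-1)^j C(2,j)(11-j)!
= C(2,0)·11! - C(2,1)·10! + C(2,2)·9!
= 39916800 - 7257600 + 362880
= 33022080

33022080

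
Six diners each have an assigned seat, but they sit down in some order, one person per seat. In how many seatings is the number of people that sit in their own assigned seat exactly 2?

135

Pick the 2 fixed positions: C(6,2) = 15 ways.
The other 4 form a derangement: !4 = 9.
Total: 15 × 9 = 135.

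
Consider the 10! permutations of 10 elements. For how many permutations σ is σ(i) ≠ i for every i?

!10 = 10! · Σ_{k=0}^{10} (-1)^k/k!
= 10! - 10!/1! + 10!/2! - 10!/3! + 10!/4! - 10!/5! + 10!/6! - 10!/7! + 10!/8! - 10!/9! + 10!/10!
= 3628800 - 3628800 + 1814400 - 604800 + 151200 - 30240 + 5040 - 720 + 90 - 10 + 1
= 1334961

1334961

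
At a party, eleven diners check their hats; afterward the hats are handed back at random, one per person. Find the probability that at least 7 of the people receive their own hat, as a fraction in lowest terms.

839/9979200

Favorable outcomes: Σ_{i≥7} C(11,i)·!(11-i) = 330·9 + 165·2 + 55·1 + 11·0 + 1·1 = 3356.
Total outcomes: 11! = 39916800.
Probability = 3356/39916800 = 839/9979200.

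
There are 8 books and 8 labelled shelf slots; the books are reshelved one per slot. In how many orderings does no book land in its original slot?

Recurrence: !8 = 8·!7 + (-1)^8.
!8 = 8·1854 + 1 = 14833

14833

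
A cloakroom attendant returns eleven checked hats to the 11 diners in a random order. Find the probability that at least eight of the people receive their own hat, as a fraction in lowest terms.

Favorable outcomes: Σ_{i≥8} C(11,i)·!(11-i) = 165·2 + 55·1 + 11·0 + 1·1 = 386.
Total outcomes: 11! = 39916800.
Probability = 386/39916800 = 193/19958400.

193/19958400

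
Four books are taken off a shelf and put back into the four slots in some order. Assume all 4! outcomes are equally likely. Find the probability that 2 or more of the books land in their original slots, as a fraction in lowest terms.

Favorable outcomes: Σ_{i≥2} C(4,i)·!(4-i) = 6·1 + 4·0 + 1·1 = 7.
Total outcomes: 4! = 24.
Probability = 7/24 = 7/24.

7/24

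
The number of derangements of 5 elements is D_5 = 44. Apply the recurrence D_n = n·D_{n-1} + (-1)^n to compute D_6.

265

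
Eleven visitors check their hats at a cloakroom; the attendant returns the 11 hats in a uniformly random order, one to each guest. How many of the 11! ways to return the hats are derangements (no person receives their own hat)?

14684570

Recurrence: !11 = 11·!10 + (-1)^11.
!11 = 11·1334961 - 1 = 14684570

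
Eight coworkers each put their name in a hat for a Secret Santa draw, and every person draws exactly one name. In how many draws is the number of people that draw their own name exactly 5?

112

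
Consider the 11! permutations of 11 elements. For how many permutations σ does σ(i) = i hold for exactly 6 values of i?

20328

Choose which 6 of the 11 are fixed: C(11,6) = 462.
The remaining 5 must be deranged: !5 = 44.
Total: 462 × 44 = 20328.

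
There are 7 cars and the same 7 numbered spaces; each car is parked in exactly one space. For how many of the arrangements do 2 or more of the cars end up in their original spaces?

1331

Sum C(7,i)·!(7-i) for i = 2..7:
  i=2: C(7,2)·!5 = 21·44 = 924
  i=3: C(7,3)·!4 = 35·9 = 315
  i=4: C(7,4)·!3 = 35·2 = 70
  i=5: C(7,5)·!2 = 21·1 = 21
  i=6: C(7,6)·!1 = 7·0 = 0
  i=7: C(7,7)·!0 = 1·1 = 1
Total = 1331.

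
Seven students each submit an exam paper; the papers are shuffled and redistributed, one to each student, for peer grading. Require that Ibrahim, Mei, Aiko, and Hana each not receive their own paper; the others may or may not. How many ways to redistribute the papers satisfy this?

Inclusion-exclusion on the 4 forbidden self-matches:
Σ_{j=0}^{4} (-1)^j C(4,j)(7-j)!
= C(4,0)·7! - C(4,1)·6! + C(4,2)·5! - C(4,3)·4! + C(4,4)·3!
= 5040 - 2880 + 720 - 96 + 6
= 2790

2790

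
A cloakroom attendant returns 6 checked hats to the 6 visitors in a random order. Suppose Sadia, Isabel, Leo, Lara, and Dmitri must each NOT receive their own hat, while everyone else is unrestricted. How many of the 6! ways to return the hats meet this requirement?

Let A_j be the event that the j-th constrained one is fixed. By inclusion-exclusion over the 5 events:
Σ_{j=0}^{5} (-1)^j C(5,j)(6-j)!
= C(5,0)·6! - C(5,1)·5! + C(5,2)·4! - C(5,3)·3! + C(5,4)·2! - C(5,5)·1!
= 720 - 600 + 240 - 60 + 10 - 1
= 309

309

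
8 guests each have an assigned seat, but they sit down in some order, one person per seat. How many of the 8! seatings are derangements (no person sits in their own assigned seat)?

14833

The number of derangements of 8 is !8 = Σ_{k=0}^{8} (-1)^k·8!/k!
= 8! - 8!/1! + 8!/2! - 8!/3! + 8!/4! - 8!/5! + 8!/6! - 8!/7! + 8!/8!
= 40320 - 40320 + 20160 - 6720 + 1680 - 336 + 56 - 8 + 1
= 14833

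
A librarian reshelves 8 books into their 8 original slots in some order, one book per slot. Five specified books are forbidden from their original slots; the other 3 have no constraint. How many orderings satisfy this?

Let A_j be the event that the j-th constrained one is fixed. By inclusion-exclusion over the 5 events:
Σ_{j=0}^{5} (-1)^j C(5,j)(8-j)!
= C(5,0)·8! - C(5,1)·7! + C(5,2)·6! - C(5,3)·5! + C(5,4)·4! - C(5,5)·3!
= 40320 - 25200 + 7200 - 1200 + 120 - 6
= 21234

21234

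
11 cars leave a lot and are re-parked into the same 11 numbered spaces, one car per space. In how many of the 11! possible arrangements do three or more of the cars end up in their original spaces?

# with exactly i fixed is C(11,i)·!(11-i); sum over i=3..11:
  i=3: C(11,3)·!8 = 165·14833 = 2447445
  i=4: C(11,4)·!7 = 330·1854 = 611820
  i=5: C(11,5)·!6 = 462·265 = 122430
  i=6: C(11,6)·!5 = 462·44 = 20328
  i=7: C(11,7)·!4 = 330·9 = 2970
  i=8: C(11,8)·!3 = 165·2 = 330
  i=9: C(11,9)·!2 = 55·1 = 55
  i=10: C(11,10)·!1 = 11·0 = 0
  i=11: C(11,11)·!0 = 1·1 = 1
Total = 3205379.

3205379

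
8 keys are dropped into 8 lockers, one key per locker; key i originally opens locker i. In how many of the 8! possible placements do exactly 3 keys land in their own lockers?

Pick the 3 fixed positions: C(8,3) = 56 ways.
The remaining 5 must be deranged: !5 = 44.
Total: 56 × 44 = 2464.

2464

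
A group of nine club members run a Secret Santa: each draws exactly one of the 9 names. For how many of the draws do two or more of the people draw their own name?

95887

# with exactly i fixed is C(9,i)·!(9-i); sum over i=2..9:
  i=2: C(9,2)·!7 = 36·1854 = 66744
  i=3: C(9,3)·!6 = 84·265 = 22260
  i=4: C(9,4)·!5 = 126·44 = 5544
  i=5: C(9,5)·!4 = 126·9 = 1134
  i=6: C(9,6)·!3 = 84·2 = 168
  i=7: C(9,7)·!2 = 36·1 = 36
  i=8: C(9,8)·!1 = 9·0 = 0
  i=9: C(9,9)·!0 = 1·1 = 1
Total = 95887.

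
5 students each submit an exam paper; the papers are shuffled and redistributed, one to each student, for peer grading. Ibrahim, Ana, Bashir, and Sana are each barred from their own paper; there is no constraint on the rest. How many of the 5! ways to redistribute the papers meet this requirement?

53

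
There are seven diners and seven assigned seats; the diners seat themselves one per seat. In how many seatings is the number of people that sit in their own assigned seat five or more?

22

Sum C(7,i)·!(7-i) for i = 5..7:
  i=5: C(7,5)·!2 = 21·1 = 21
  i=6: C(7,6)·!1 = 7·0 = 0
  i=7: C(7,7)·!0 = 1·1 = 1
Total = 22.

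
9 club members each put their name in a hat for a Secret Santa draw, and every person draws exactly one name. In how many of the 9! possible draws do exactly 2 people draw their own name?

66744

Pick the 2 fixed positions: C(9,2) = 36 ways.
The remaining 7 must be deranged: !7 = 1854.
Total: 36 × 1854 = 66744.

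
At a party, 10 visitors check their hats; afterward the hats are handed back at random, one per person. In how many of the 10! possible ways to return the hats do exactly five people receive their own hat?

11088

Choose which 5 of the 10 are fixed: C(10,5) = 252.
The other 5 form a derangement: !5 = 44.
Total: 252 × 44 = 11088.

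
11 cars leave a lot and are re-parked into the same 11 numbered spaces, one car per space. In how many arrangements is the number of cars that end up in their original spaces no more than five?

Sum C(11,i)·!(11-i) for i = 0..5:
  i=0: C(11,0)·!11 = 1·14684570 = 14684570
  i=1: C(11,1)·!10 = 11·1334961 = 14684571
  i=2: C(11,2)·!9 = 55·133496 = 7342280
  i=3: C(11,3)·!8 = 165·14833 = 2447445
  i=4: C(11,4)·!7 = 330·1854 = 611820
  i=5: C(11,5)·!6 = 462·265 = 122430
Total = 39893116.

39893116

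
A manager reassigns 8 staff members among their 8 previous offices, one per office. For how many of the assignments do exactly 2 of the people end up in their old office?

7420

Pick the 2 fixed positions: C(8,2) = 28 ways.
The remaining 6 must be deranged: !6 = 265.
Total: 28 × 265 = 7420.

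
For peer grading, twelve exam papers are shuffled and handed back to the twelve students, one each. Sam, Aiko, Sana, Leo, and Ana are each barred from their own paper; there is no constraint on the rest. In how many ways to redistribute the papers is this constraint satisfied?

312273360

Let A_j be the event that the j-th constrained one is fixed. By inclusion-exclusion over the 5 events:
Σ_{j=0}^{5} (-1)^j C(5,j)(12-j)!
= C(5,0)·12! - C(5,1)·11! + C(5,2)·10! - C(5,3)·9! + C(5,4)·8! - C(5,5)·7!
= 479001600 - 199584000 + 36288000 - 3628800 + 201600 - 5040
= 312273360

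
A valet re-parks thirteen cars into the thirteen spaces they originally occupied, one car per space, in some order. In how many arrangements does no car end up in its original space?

2290792932

Recurrence: !13 = 13·!12 + (-1)^13.
!13 = 13·176214841 - 1 = 2290792932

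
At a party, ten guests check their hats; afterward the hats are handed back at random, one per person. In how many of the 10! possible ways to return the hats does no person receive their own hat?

1334961

The number of derangements of 10 is !10 = Σ_{k=0}^{10} (-1)^k·10!/k!
= 10! - 10!/1! + 10!/2! - 10!/3! + 10!/4! - 10!/5! + 10!/6! - 10!/7! + 10!/8! - 10!/9! + 10!/10!
= 3628800 - 3628800 + 1814400 - 604800 + 151200 - 30240 + 5040 - 720 + 90 - 10 + 1
= 1334961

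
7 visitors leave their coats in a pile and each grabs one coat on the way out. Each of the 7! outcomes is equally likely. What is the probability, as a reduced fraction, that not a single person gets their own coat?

103/280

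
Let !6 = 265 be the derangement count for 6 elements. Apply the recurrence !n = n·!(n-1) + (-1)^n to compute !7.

1854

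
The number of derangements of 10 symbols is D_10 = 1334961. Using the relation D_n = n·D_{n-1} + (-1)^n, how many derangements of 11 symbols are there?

D_11 = 11·1334961 - 1 = 14684570.

14684570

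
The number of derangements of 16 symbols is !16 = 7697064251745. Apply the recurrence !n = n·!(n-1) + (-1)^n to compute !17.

!17 = 17·7697064251745 - 1 = 130850092279664.

130850092279664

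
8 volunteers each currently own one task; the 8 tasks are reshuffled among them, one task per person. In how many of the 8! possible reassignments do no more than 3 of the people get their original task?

39549

# with exactly i fixed is C(8,i)·!(8-i); sum over i=0..3:
  i=0: C(8,0)·!8 = 1·14833 = 14833
  i=1: C(8,1)·!7 = 8·1854 = 14832
  i=2: C(8,2)·!6 = 28·265 = 7420
  i=3: C(8,3)·!5 = 56·44 = 2464
Total = 39549.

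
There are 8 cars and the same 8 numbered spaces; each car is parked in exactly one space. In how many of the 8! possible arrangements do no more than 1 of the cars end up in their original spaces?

29665

Sum C(8,i)·!(8-i) for i = 0..1:
  i=0: C(8,0)·!8 = 1·14833 = 14833
  i=1: C(8,1)·!7 = 8·1854 = 14832
Total = 29665.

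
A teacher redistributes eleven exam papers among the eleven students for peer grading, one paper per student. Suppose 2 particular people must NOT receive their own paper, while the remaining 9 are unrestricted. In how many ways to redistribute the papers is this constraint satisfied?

33022080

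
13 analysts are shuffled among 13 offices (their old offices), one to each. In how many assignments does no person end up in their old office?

2290792932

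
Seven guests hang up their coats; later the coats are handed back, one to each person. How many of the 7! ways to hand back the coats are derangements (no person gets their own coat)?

!7 is the nearest integer to 7!/e.
7! = 5040, and 5040/e ≈ 1854.11, so !7 = 1854.

1854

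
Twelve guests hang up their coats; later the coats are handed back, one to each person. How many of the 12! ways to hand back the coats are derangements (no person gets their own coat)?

176214841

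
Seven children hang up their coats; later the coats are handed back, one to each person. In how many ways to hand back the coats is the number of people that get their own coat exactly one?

1855

Pick the single fixed position: C(7,1) = 7 ways.
The other 6 form a derangement: !6 = 265.
Total: 7 × 265 = 1855.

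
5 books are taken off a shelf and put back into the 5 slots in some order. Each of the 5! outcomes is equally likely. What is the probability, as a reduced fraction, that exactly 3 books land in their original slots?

Favorable outcomes: C(5,3)·!2 = 10·1 = 10.
Total outcomes: 5! = 120.
Probability = 10/120 = 1/12.

1/12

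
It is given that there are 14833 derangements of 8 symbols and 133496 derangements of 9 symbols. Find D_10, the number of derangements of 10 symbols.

D_10 = (10-1)·(D_9 + D_8) = 9·(133496 + 14833) = 9·148329 = 1334961.

1334961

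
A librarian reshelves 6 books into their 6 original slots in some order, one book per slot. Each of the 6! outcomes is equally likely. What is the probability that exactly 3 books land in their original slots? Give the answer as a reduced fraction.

1/18

Favorable outcomes: C(6,3)·!3 = 20·2 = 40.
Total outcomes: 6! = 720.
Probability = 40/720 = 1/18.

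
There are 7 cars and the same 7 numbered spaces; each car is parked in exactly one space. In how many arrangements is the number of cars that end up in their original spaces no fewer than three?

407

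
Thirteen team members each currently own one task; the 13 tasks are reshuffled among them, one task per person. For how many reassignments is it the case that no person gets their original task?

The number of derangements of 13 is !13 = Σ_{k=0}^{13} (-1)^k·13!/k!
= 13! - 13!/1! + 13!/2! - 13!/3! + 13!/4! - 13!/5! + 13!/6! - 13!/7! + 13!/8! - 13!/9! + 13!/10! - 13!/11! + 13!/12! - 13!/13!
= 6227020800 - 6227020800 + 3113510400 - 1037836800 + 259459200 - 51891840 + 8648640 - 1235520 + 154440 - 17160 + 1716 - 156 + 13 - 1
= 2290792932

2290792932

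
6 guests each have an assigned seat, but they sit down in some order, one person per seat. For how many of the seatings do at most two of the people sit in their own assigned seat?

# with exactly i fixed is C(6,i)·!(6-i); sum over i=0..2:
  i=0: C(6,0)·!6 = 1·265 = 265
  i=1: C(6,1)·!5 = 6·44 = 264
  i=2: C(6,2)·!4 = 15·9 = 135
Total = 664.

664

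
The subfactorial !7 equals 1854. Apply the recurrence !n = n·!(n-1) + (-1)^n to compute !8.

14833

!8 = 8·1854 + 1 = 14833.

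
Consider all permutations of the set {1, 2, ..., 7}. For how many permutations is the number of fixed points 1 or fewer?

# with exactly i fixed is C(7,i)·!(7-i); sum over i=0..1:
  i=0: C(7,0)·!7 = 1·1854 = 1854
  i=1: C(7,1)·!6 = 7·265 = 1855
Total = 3709.

3709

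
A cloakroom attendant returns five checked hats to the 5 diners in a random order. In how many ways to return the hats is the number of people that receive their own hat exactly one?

45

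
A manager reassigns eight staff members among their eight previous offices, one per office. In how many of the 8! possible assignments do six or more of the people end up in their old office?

29

Sum C(8,i)·!(8-i) for i = 6..8:
  i=6: C(8,6)·!2 = 28·1 = 28
  i=7: C(8,7)·!1 = 8·0 = 0
  i=8: C(8,8)·!0 = 1·1 = 1
Total = 29.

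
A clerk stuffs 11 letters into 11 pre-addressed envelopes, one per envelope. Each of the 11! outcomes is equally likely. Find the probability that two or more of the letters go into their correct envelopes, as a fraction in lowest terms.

Favorable outcomes: Σ_{i≥2} C(11,i)·!(11-i) = 55·133496 + 165·14833 + 330·1854 + 462·265 + 462·44 + 330·9 + 165·2 + 55·1 + 11·0 + 1·1 = 10547659.
Total outcomes: 11! = 39916800.
Probability = 10547659/39916800 = 10547659/39916800.

10547659/39916800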